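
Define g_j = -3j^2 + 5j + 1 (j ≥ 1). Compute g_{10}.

-249

g_{10} = -3·10^2 + 5·10 + 1 = -249.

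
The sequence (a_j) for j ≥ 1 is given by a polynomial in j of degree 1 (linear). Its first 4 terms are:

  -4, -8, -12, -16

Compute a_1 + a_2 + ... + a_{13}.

-364

1st diffs: -4, -4, -4 (constant).
So a_j = -4j.
Continuing: …, -20, -24, -28, -32, …, a_{13} = -52.
Summing j = 1..13 (13 terms) gives -364.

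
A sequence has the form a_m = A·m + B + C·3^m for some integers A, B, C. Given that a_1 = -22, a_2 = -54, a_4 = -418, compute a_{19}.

The three given values yield: A + B + 3C = -22; 2A + B + 9C = -54; 4A + B + 81C = -418.
Subtracting the first from the second: A + 6C = -32.
Subtracting the second from the third: 2A + 72C = -364.
Solving: C = -5, A = -2, then B = -5.
Therefore a_{19} = -38 + (-5) + (-5)·1162261467 = -5811307378.

-5811307378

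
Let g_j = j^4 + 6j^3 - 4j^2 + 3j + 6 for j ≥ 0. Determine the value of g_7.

4290

g_7 = 1·7^4 + 6·7^3 - 4·7^2 + 3·7 + 6 = 4290.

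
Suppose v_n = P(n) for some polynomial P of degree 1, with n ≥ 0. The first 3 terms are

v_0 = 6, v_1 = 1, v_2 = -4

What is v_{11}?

1st diffs: -5, -5 (constant).
So v_n = -5n + 6.
Evaluating at n = 11 gives v_{11} = -49.

-49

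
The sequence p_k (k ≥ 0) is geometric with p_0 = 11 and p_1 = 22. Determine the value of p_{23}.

Common ratio r = 2.
p_k = 11·2^(k-0).
p_{23} = 11·2^23 = 92274688.

92274688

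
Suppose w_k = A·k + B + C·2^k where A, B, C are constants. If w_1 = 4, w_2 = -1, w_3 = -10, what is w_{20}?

The three given values yield: A + B + 2C = 4; 2A + B + 4C = -1; 3A + B + 8C = -10.
Subtracting the first from the second: A + 2C = -5.
Subtracting the second from the third: A + 4C = -9.
Solving: C = -2, A = -1, then B = 9.
So w_k = -1·k + 9 + (-2)·2^k; at k=20 this is -2097163.

-2097163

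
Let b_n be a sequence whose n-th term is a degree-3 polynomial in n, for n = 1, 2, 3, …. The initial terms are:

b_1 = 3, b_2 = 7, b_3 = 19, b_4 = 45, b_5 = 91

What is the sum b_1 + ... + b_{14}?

1st diffs: 4, 12, 26, 46.
2nd diffs: 8, 14, 20.
3rd diffs: 6, 6 (constant).
Newton forward-difference form: b_n = 3 + 4·C(n-1,1) + 8·C(n-1,2) + 6·C(n-1,3).
Continuing: …, 163, 267, 409, 595, …, b_{14} = 2395.
Summing n = 1..14 (14 terms) gives 9324.

9324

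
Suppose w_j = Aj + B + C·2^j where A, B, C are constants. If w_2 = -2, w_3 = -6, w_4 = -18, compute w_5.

Plug in j = 2, 3, 4: 2A + B + 4C = -2; 3A + B + 8C = -6; 4A + B + 16C = -18.
Subtracting the first from the second: A + 4C = -4.
Subtracting the second from the third: A + 8C = -12.
Solving: C = -2, A = 4, then B = -2.
So w_j = 4·j + (-2) + (-2)·2^j; at j=5 this is -46.

-46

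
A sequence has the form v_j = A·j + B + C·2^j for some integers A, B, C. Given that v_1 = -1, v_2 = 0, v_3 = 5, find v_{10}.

Write the equations: A + B + 2C = -1; 2A + B + 4C = 0; 3A + B + 8C = 5.
Subtracting the first from the second: A + 2C = 1.
Subtracting the second from the third: A + 4C = 5.
Solving: C = 2, A = -3, then B = -2.
Therefore v_{10} = -30 + (-2) + 2·1024 = 2016.

2016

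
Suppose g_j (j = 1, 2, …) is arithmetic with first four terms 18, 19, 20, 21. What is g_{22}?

39

Common difference d = 1.
g_j = 18 + (j - 1)·1.
g_{22} = 18 + 21·1 = 39.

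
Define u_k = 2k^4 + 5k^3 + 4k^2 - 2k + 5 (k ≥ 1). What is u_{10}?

25385

u_{10} = 2·10^4 + 5·10^3 + 4·10^2 - 2·10 + 5 = 25385.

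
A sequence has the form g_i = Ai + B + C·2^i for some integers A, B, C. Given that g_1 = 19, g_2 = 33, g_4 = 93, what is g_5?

Write the equations: A + B + 2C = 19; 2A + B + 4C = 33; 4A + B + 16C = 93.
Subtracting the first from the second: A + 2C = 14.
Subtracting the second from the third: 2A + 12C = 60.
Solving: C = 4, A = 6, then B = 5.
Hence g_5 = 6·5 + 5 + 4·32 = 163.

163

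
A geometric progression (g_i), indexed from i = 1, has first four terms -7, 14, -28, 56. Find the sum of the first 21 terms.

-4893357

Common ratio r = -2.
g_i = (-7)·(-2)^(i-1).
S = (-7)·((-2)^21 - 1)/(-2 - 1) = (-7)·(-2097152 - 1)/(-3) = -4893357.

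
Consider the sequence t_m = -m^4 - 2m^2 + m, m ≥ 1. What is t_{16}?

t_{16} = -1·16^4 - 2·16^2 + 1·16 = -66032.

-66032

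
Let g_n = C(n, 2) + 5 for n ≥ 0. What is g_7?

26

C(7, 2) = 21, so g_7 = 26.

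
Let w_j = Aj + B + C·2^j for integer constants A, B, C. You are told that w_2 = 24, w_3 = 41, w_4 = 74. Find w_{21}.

Plug in j = 2, 3, 4: 2A + B + 4C = 24; 3A + B + 8C = 41; 4A + B + 16C = 74.
Subtracting the first from the second: A + 4C = 17.
Subtracting the second from the third: A + 8C = 33.
Solving: C = 4, A = 1, then B = 6.
So w_j = 1·j + 6 + 4·2^j; at j=21 this is 8388635.

8388635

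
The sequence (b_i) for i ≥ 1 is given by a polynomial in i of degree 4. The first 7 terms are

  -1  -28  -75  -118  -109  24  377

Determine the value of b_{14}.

1st diffs: -27, -47, -43, 9, 133, 353.
2nd diffs: -20, 4, 52, 124, 220.
3rd diffs: 24, 48, 72, 96.
4th diffs: 24, 24, 24 (constant).
So b_i = i^4 - 6i^3 + i^2 - 3i + 6.
Evaluating at i = 14 gives b_{14} = 22112.

22112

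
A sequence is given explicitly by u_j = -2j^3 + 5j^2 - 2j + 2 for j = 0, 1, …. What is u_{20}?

u_{20} = -2·20^3 + 5·20^2 - 2·20 + 2 = -14038.

-14038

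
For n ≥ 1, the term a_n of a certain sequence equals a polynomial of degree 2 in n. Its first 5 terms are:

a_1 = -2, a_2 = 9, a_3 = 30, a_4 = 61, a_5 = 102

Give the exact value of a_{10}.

1st diffs: 11, 21, 31, 41.
2nd diffs: 10, 10, 10 (constant).
Newton forward-difference form: a_n = -2 + 11·C(n-1,1) + 10·C(n-1,2).
At n = 10: n-1 = 9, so a_{10} = -2 + 99 + 360 = 457.

457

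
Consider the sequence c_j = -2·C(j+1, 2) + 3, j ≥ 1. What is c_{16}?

C(17, 2) = 136, so c_{16} = -269.

-269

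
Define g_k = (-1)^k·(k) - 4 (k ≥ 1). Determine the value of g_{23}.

(-1)^23 = -1; k at k=23 is 23; so g_{23} = -27.

-27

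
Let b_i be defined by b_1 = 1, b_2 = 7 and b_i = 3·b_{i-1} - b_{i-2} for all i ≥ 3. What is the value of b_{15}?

Iterate the recurrence:
b_3 = 20  b_4 = 53  b_5 = 139  …  b_{12} = 117212  b_{13} = 306865  b_{14} = 803383  b_{15} = 2103284.

2103284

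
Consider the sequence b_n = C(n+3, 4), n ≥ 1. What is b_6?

C(9, 4) = 126, so b_6 = 126.

126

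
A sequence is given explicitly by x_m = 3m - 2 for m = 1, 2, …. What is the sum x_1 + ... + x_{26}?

1001

Over m = 1..26: Σm = 351.
Total = (3)·351 + (-2)·26 = 1001.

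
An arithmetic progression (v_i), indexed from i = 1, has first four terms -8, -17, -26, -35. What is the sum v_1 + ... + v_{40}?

Common difference d = -9.
v_i = -8 + (i - 1)·(-9).
v_{40} = -359; S = 40·(-8 + (-359))/2 = -7340.

-7340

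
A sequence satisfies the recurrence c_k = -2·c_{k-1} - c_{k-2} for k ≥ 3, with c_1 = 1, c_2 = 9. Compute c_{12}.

Compute successive terms:
c_3 = -19; c_4 = 29; c_5 = -39; c_6 = 49; c_7 = -59; c_8 = 69; c_9 = -79; c_{10} = 89; c_{11} = -99; c_{12} = 109.
(Characteristic roots are -1 and -1.)

109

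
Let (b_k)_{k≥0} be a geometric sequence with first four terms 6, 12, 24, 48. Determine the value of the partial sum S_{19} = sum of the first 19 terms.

3145722

Common ratio r = 2.
b_k = 6·2^(k-0).
S = 6·(2^19 - 1)/(2 - 1) = 6·(524288 - 1)/(1) = 3145722.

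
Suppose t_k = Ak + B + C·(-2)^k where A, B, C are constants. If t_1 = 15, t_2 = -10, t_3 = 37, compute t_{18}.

Plug in k = 1, 2, 3: A + B - 2C = 15; 2A + B + 4C = -10; 3A + B - 8C = 37.
Subtracting the first from the second: A + 6C = -25.
Subtracting the second from the third: A - 12C = 47.
Solving: C = -4, A = -1, then B = 8.
Hence t_{18} = -1·18 + 8 + (-4)·262144 = -1048586.

-1048586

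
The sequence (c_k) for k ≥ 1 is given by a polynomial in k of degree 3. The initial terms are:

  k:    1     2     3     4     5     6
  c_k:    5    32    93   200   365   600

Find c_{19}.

1st diffs: 27, 61, 107, 165, 235.
2nd diffs: 34, 46, 58, 70.
3rd diffs: 12, 12, 12 (constant).
So c_k = 2k^3 + 5k^2 - 2k.
Evaluating at k = 19 gives c_{19} = 15485.

15485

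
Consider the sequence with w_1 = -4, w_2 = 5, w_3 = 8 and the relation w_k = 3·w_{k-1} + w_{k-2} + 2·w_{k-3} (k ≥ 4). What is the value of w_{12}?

475616

Step forward from the initial values:
w_4 = 21, w_5 = 81, w_6 = 280, w_7 = 963, w_8 = 3331, w_9 = 11516, w_{10} = 39805, w_{11} = 137593, w_{12} = 475616.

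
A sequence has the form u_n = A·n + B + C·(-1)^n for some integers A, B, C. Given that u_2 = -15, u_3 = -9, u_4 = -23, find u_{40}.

-167

The three given values yield: 2A + B + C = -15; 3A + B - C = -9; 4A + B + C = -23.
Subtracting the first from the second: A - 2C = 6.
Subtracting the second from the third: A + 2C = -14.
Solving: C = -5, A = -4, then B = -2.
Therefore u_{40} = -160 + (-2) + (-5)·1 = -167.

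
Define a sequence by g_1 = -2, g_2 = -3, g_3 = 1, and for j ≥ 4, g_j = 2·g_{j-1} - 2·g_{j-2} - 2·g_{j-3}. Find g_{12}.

Applying the relation repeatedly:
g_4 = 12; g_5 = 28; g_6 = 30; g_7 = -20; g_8 = -156; g_9 = -332; g_{10} = -312; g_{11} = 352; g_{12} = 1992.

1992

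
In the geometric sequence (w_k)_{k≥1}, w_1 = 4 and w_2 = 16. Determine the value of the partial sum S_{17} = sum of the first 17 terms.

Common ratio r = 4.
w_k = 4·4^(k-1).
S = 4·(4^17 - 1)/(4 - 1) = 4·(17179869184 - 1)/(3) = 22906492244.

22906492244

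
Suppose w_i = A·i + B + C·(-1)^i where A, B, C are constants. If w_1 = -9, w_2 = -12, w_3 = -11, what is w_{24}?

-34

At i = 1, 2, 3: A + B - C = -9; 2A + B + C = -12; 3A + B - C = -11.
Subtracting the first from the second: A + 2C = -3.
Subtracting the second from the third: A - 2C = 1.
Solving: C = -1, A = -1, then B = -9.
Hence w_{24} = -1·24 + (-9) + (-1)·1 = -34.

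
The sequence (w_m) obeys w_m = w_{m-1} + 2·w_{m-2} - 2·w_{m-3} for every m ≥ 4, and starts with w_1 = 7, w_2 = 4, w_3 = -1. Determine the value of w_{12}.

-337

Applying the relation repeatedly:
w_4 = -7;  w_5 = -17;  w_6 = -29;  w_7 = -49;  w_8 = -73;  w_9 = -113;  w_{10} = -161;  w_{11} = -241;  w_{12} = -337.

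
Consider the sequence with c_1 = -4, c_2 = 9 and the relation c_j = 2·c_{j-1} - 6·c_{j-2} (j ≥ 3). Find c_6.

-564

Compute successive terms:
c_3 = 42; c_4 = 30; c_5 = -192; c_6 = -564.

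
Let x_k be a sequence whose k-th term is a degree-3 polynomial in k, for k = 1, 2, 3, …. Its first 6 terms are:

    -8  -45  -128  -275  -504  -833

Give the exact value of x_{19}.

1st diffs: -37, -83, -147, -229, -329.
2nd diffs: -46, -64, -82, -100.
3rd diffs: -18, -18, -18 (constant).
Newton forward-difference form: x_k = -8 + (-37)·C(k-1,1) + (-46)·C(k-1,2) + (-18)·C(k-1,3).
At k = 19: k-1 = 18, so x_{19} = -8 - 666 - 7038 - 14688 = -22400.

-22400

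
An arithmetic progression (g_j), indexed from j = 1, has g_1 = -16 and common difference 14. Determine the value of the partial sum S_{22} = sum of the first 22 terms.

2882

g_j = -16 + (j - 1)·14.
g_{22} = 278; S = 22·(-16 + 278)/2 = 2882.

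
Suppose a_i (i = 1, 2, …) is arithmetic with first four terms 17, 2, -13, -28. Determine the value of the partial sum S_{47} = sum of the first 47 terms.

-15416

Common difference d = -15.
a_i = 17 + (i - 1)·(-15).
a_{47} = -673; S = 47·(17 + (-673))/2 = -15416.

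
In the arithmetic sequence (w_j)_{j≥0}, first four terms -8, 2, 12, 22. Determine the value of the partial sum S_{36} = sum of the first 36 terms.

6012

Common difference d = 10.
w_j = -8 + (j - 0)·10.
w_{35} = 342; S = 36·(-8 + 342)/2 = 6012.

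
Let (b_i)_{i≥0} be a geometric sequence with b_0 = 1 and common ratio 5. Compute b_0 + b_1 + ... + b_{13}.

1525878906

b_i = 1·5^(i-0).
S = 1·(5^14 - 1)/(5 - 1) = 1·(6103515625 - 1)/(4) = 1525878906.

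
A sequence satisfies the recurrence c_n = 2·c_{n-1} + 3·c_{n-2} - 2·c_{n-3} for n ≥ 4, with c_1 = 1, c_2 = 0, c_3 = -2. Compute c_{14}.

c_4 = -6, c_5 = -18, c_6 = -50, …, c_{11} = -8878, c_{12} = -24974, c_{13} = -70274, c_{14} = -197714.

-197714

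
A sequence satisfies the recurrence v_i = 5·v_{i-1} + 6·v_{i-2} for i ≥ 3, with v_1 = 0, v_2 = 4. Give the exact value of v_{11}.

34552100

Step forward from the initial values:
v_3 = 20; v_4 = 124; v_5 = 740; v_6 = 4444; v_7 = 26660; v_8 = 159964; v_9 = 959780; v_{10} = 5758684; v_{11} = 34552100.
(Characteristic roots are 6 and -1.)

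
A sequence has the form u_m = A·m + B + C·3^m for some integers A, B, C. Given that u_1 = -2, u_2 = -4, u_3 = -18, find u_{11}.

The three given values yield: A + B + 3C = -2; 2A + B + 9C = -4; 3A + B + 27C = -18.
Subtracting the first from the second: A + 6C = -2.
Subtracting the second from the third: A + 18C = -14.
Solving: C = -1, A = 4, then B = -3.
Hence u_{11} = 4·11 + (-3) + (-1)·177147 = -177106.

-177106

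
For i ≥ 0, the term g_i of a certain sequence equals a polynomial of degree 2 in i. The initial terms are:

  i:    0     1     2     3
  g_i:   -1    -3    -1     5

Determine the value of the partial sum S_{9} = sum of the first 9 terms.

255

1st diffs: -2, 2, 6.
2nd diffs: 4, 4 (constant).
Newton forward-difference form: g_i = -1 + (-2)·C(i,1) + 4·C(i,2).
Continuing: …, 15, 29, 47, 69, …, g_8 = 95.
Summing i = 0..8 (9 terms) gives 255.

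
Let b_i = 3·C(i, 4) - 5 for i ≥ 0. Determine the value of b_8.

C(8, 4) = 70, so b_8 = 205.

205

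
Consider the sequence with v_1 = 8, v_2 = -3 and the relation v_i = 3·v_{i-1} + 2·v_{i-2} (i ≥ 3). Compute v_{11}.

v_3 = 7  v_4 = 15  v_5 = 59  v_6 = 207  v_7 = 739  v_8 = 2631  v_9 = 9371  v_{10} = 33375  v_{11} = 118867.

118867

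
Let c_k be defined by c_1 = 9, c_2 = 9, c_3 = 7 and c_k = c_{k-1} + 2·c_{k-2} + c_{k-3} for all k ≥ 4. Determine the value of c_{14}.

59076

Compute successive terms:
c_4 = 34  c_5 = 57  c_6 = 132  …  c_{11} = 5962  c_{12} = 12805  c_{13} = 27504  c_{14} = 59076.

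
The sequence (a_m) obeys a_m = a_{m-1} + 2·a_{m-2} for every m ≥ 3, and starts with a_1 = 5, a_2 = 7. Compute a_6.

Iterate the recurrence:
a_3 = 17  a_4 = 31  a_5 = 65  a_6 = 127.
(Characteristic roots are 2 and -1.)

127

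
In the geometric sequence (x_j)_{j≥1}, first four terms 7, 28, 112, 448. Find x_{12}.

29360128

Common ratio r = 4.
x_j = 7·4^(j-1).
x_{12} = 7·4^11 = 29360128.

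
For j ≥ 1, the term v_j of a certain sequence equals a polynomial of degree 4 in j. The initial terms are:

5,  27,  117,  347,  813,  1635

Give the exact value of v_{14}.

1st diffs: 22, 90, 230, 466, 822.
2nd diffs: 68, 140, 236, 356.
3rd diffs: 72, 96, 120.
4th diffs: 24, 24 (constant).
Newton forward-difference form: v_j = 5 + 22·C(j-1,1) + 68·C(j-1,2) + 72·C(j-1,3) + 24·C(j-1,4).
At j = 14: j-1 = 13, so v_{14} = 5 + 286 + 5304 + 20592 + 17160 = 43347.

43347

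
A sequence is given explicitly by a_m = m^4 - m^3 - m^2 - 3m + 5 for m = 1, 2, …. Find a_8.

3501

a_8 = 1·8^4 - 1·8^3 - 1·8^2 - 3·8 + 5 = 3501.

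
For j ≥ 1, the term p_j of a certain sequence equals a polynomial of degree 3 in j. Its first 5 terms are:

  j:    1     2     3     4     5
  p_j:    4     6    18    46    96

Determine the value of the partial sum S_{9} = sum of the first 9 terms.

1704

1st diffs: 2, 12, 28, 50.
2nd diffs: 10, 16, 22.
3rd diffs: 6, 6 (constant).
Newton forward-difference form: p_j = 4 + 2·C(j-1,1) + 10·C(j-1,2) + 6·C(j-1,3).
Continuing: 174, 286, 438, 636.
Summing j = 1..9 (9 terms) gives 1704.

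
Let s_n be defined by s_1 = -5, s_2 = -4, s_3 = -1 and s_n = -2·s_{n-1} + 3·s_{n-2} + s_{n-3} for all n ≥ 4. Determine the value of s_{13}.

Step forward from the initial values:
s_4 = -15, s_5 = 23, s_6 = -92, s_7 = 238, s_8 = -729, s_9 = 2080, s_{10} = -6109, s_{11} = 17729, s_{12} = -51705, s_{13} = 150488.

150488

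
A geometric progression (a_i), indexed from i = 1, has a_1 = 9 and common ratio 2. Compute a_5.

144

a_i = 9·2^(i-1).
a_5 = 9·2^4 = 144.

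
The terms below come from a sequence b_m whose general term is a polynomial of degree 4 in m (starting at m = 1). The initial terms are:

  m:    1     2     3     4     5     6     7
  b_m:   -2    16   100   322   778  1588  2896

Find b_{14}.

43132

1st diffs: 18, 84, 222, 456, 810, 1308.
2nd diffs: 66, 138, 234, 354, 498.
3rd diffs: 72, 96, 120, 144.
4th diffs: 24, 24, 24 (constant).
So b_m = m^4 + 2m^3 - 4m^2 + m - 2.
Evaluating at m = 14 gives b_{14} = 43132.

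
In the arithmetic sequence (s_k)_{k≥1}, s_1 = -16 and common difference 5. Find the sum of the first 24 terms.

s_k = -16 + (k - 1)·5.
s_{24} = 99; S = 24·(-16 + 99)/2 = 996.

996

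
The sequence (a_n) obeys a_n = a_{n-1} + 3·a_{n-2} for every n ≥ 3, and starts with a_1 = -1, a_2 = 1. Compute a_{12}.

a_3 = -2  a_4 = 1  a_5 = -5  a_6 = -2  a_7 = -17  a_8 = -23  a_9 = -74  a_{10} = -143  a_{11} = -365  a_{12} = -794.

-794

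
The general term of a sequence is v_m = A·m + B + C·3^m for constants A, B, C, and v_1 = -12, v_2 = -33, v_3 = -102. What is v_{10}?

Plug in m = 1, 2, 3: A + B + 3C = -12; 2A + B + 9C = -33; 3A + B + 27C = -102.
Subtracting the first from the second: A + 6C = -21.
Subtracting the second from the third: A + 18C = -69.
Solving: C = -4, A = 3, then B = -3.
So v_m = 3·m + (-3) + (-4)·3^m; at m=10 this is -236169.

-236169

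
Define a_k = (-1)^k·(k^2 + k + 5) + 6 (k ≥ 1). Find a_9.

-89

(-1)^9 = -1; k^2 + k + 5 at k=9 is 95; so a_9 = -89.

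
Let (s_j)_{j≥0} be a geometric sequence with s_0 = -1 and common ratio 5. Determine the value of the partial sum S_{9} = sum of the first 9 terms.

s_j = (-1)·5^(j-0).
S = (-1)·(5^9 - 1)/(5 - 1) = (-1)·(1953125 - 1)/(4) = -488281.

-488281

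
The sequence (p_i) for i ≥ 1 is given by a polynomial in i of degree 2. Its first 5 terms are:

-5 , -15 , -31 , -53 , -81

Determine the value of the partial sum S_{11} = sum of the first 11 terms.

1st diffs: -10, -16, -22, -28.
2nd diffs: -6, -6, -6 (constant).
So p_i = -3i^2 - i - 1.
Continuing: …, -115, -155, -201, -253, …, p_{11} = -375.
Summing i = 1..11 (11 terms) gives -1595.

-1595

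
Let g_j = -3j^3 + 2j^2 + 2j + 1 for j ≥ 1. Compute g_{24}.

g_{24} = -3·24^3 + 2·24^2 + 2·24 + 1 = -40271.

-40271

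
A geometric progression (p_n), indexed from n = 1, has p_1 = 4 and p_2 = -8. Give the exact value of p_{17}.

Common ratio r = -2.
p_n = 4·(-2)^(n-1).
p_{17} = 4·(-2)^16 = 262144.

262144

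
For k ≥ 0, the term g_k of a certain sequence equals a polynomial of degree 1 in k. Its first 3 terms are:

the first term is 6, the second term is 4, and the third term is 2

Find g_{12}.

-18

1st diffs: -2, -2 (constant).
So g_k = -2k + 6.
Evaluating at k = 12 gives g_{12} = -18.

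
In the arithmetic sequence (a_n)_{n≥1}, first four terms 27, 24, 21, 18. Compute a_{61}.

Common difference d = -3.
a_n = 27 + (n - 1)·(-3).
a_{61} = 27 + 60·(-3) = -153.

-153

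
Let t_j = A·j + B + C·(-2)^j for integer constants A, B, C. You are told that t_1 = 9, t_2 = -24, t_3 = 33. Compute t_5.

Write the equations: A + B - 2C = 9; 2A + B + 4C = -24; 3A + B - 8C = 33.
Subtracting the first from the second: A + 6C = -33.
Subtracting the second from the third: A - 12C = 57.
Solving: C = -5, A = -3, then B = 2.
Therefore t_5 = -15 + 2 + (-5)·(-32) = 147.

147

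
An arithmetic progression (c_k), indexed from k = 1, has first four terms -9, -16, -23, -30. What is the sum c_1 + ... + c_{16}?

Common difference d = -7.
c_k = -9 + (k - 1)·(-7).
c_{16} = -114; S = 16·(-9 + (-114))/2 = -984.

-984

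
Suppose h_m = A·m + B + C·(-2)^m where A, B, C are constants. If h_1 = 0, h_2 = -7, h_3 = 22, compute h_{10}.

-2007

Write the equations: A + B - 2C = 0; 2A + B + 4C = -7; 3A + B - 8C = 22.
Subtracting the first from the second: A + 6C = -7.
Subtracting the second from the third: A - 12C = 29.
Solving: C = -2, A = 5, then B = -9.
So h_m = 5·m + (-9) + (-2)·(-2)^m; at m=10 this is -2007.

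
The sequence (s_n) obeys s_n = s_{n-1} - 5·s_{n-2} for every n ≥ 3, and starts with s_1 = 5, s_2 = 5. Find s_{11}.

12655

Applying the relation repeatedly:
s_3 = -20  s_4 = -45  s_5 = 55  s_6 = 280  s_7 = 5  s_8 = -1395  s_9 = -1420  s_{10} = 5555  s_{11} = 12655.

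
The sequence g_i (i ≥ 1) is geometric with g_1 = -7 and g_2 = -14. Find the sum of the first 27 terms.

-939524089

Common ratio r = 2.
g_i = (-7)·2^(i-1).
S = (-7)·(2^27 - 1)/(2 - 1) = (-7)·(134217728 - 1)/(1) = -939524089.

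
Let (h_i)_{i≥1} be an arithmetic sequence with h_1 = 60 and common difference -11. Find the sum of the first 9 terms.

144

h_i = 60 + (i - 1)·(-11).
h_9 = -28; S = 9·(60 + (-28))/2 = 144.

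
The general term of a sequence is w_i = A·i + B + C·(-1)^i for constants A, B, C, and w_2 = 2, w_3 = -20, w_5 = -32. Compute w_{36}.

At i = 2, 3, 5: 2A + B + C = 2; 3A + B - C = -20; 5A + B - C = -32.
Subtracting the first from the second: A - 2C = -22.
Subtracting the second from the third: 2A = -12.
Solving: C = 8, A = -6, then B = 6.
Hence w_{36} = -6·36 + 6 + 8·1 = -202.

-202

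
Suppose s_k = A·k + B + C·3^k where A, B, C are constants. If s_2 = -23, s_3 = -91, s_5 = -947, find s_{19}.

-4649045787

At k = 2, 3, 5: 2A + B + 9C = -23; 3A + B + 27C = -91; 5A + B + 243C = -947.
Subtracting the first from the second: A + 18C = -68.
Subtracting the second from the third: 2A + 216C = -856.
Solving: C = -4, A = 4, then B = 5.
Therefore s_{19} = 76 + 5 + (-4)·1162261467 = -4649045787.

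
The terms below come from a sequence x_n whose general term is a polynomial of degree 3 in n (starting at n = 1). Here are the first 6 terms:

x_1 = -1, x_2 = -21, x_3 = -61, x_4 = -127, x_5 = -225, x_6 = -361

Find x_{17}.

1st diffs: -20, -40, -66, -98, -136.
2nd diffs: -20, -26, -32, -38.
3rd diffs: -6, -6, -6 (constant).
Newton forward-difference form: x_n = -1 + (-20)·C(n-1,1) + (-20)·C(n-1,2) + (-6)·C(n-1,3).
At n = 17: n-1 = 16, so x_{17} = -1 - 320 - 2400 - 3360 = -6081.

-6081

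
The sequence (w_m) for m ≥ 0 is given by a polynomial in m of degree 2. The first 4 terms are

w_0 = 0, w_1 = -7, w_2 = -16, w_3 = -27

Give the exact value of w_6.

1st diffs: -7, -9, -11.
2nd diffs: -2, -2 (constant).
Newton forward-difference form: w_m = (-7)·C(m,1) + (-2)·C(m,2).
At m = 6: m = 6, so w_6 = -42 - 30 = -72.

-72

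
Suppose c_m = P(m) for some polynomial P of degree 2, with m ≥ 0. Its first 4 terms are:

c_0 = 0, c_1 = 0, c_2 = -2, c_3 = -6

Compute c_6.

-30

1st diffs: 0, -2, -4.
2nd diffs: -2, -2 (constant).
Newton forward-difference form: c_m = (-2)·C(m,2).
At m = 6: m = 6, so c_6 = -30 = -30.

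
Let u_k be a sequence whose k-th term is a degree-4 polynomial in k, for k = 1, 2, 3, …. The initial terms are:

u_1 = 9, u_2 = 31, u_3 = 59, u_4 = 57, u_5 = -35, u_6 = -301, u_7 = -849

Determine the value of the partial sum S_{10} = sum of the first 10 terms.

1st diffs: 22, 28, -2, -92, -266, -548.
2nd diffs: 6, -30, -90, -174, -282.
3rd diffs: -36, -60, -84, -108.
4th diffs: -24, -24, -24 (constant).
Newton forward-difference form: u_k = 9 + 22·C(k-1,1) + 6·C(k-1,2) + (-36)·C(k-1,3) + (-24)·C(k-1,4).
Continuing: -1811, -3343, -5625.
Summing k = 1..10 (10 terms) gives -11808.

-11808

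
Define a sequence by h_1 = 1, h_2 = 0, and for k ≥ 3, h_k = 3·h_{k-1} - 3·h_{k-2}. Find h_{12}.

729

Step forward from the initial values:
h_3 = -3;  h_4 = -9;  h_5 = -18;  h_6 = -27;  h_7 = -27;  h_8 = 0;  h_9 = 81;  h_{10} = 243;  h_{11} = 486;  h_{12} = 729.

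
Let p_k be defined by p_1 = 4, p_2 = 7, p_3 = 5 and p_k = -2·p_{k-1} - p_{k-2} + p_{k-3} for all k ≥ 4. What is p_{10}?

169

p_4 = -13; p_5 = 28; p_6 = -38; p_7 = 35; p_8 = -4; p_9 = -65; p_{10} = 169.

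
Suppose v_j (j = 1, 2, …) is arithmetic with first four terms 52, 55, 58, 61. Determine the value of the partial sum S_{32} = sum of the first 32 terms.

3152

Common difference d = 3.
v_j = 52 + (j - 1)·3.
v_{32} = 145; S = 32·(52 + 145)/2 = 3152.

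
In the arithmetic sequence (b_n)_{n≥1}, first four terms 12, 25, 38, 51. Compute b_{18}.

Common difference d = 13.
b_n = 12 + (n - 1)·13.
b_{18} = 12 + 17·13 = 233.

233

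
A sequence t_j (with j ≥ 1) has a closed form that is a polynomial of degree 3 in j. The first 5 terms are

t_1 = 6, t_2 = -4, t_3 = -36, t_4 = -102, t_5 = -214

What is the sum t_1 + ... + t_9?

-3666

1st diffs: -10, -32, -66, -112.
2nd diffs: -22, -34, -46.
3rd diffs: -12, -12 (constant).
Newton forward-difference form: t_j = 6 + (-10)·C(j-1,1) + (-22)·C(j-1,2) + (-12)·C(j-1,3).
Continuing: -384, -624, -946, -1362.
Summing j = 1..9 (9 terms) gives -3666.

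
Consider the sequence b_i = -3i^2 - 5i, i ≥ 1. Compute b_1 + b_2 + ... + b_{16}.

-5168

Over i = 1..16: Σi = 136, Σi² = 1496.
Total = (-3)·1496 + (-5)·136 = -5168.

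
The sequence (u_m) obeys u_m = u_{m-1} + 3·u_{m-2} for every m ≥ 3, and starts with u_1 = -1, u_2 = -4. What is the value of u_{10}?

-2683

Step forward from the initial values:
u_3 = -7, u_4 = -19, u_5 = -40, u_6 = -97, u_7 = -217, u_8 = -508, u_9 = -1159, u_{10} = -2683.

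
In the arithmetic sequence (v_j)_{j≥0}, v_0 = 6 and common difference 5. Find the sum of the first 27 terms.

v_j = 6 + (j - 0)·5.
v_{26} = 136; S = 27·(6 + 136)/2 = 1917.

1917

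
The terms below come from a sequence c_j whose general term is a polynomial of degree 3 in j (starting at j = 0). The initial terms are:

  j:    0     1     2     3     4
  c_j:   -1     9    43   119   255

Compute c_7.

1st diffs: 10, 34, 76, 136.
2nd diffs: 24, 42, 60.
3rd diffs: 18, 18 (constant).
So c_j = 3j^3 + 3j^2 + 4j - 1.
Evaluating at j = 7 gives c_7 = 1203.

1203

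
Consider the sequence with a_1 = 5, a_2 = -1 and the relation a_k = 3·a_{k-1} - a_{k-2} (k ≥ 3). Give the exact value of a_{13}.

-134923

Applying the relation repeatedly:
a_3 = -8; a_4 = -23; a_5 = -61; …; a_{10} = -7519; a_{11} = -19685; a_{12} = -51536; a_{13} = -134923.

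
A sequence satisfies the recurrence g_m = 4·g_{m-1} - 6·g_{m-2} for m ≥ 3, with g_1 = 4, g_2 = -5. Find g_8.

3640

Applying the relation repeatedly:
g_3 = -44;  g_4 = -146;  g_5 = -320;  g_6 = -404;  g_7 = 304;  g_8 = 3640.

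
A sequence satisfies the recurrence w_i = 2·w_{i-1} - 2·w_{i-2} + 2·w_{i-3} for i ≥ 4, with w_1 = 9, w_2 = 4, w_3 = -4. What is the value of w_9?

64

Iterate the recurrence:
w_4 = 2, w_5 = 20, w_6 = 28, w_7 = 20, w_8 = 24, w_9 = 64.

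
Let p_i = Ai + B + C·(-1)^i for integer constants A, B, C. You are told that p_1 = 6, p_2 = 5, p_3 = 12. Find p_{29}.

90

At i = 1, 2, 3: A + B - C = 6; 2A + B + C = 5; 3A + B - C = 12.
Subtracting the first from the second: A + 2C = -1.
Subtracting the second from the third: A - 2C = 7.
Solving: C = -2, A = 3, then B = 1.
So p_i = 3·i + 1 + (-2)·(-1)^i; at i=29 this is 90.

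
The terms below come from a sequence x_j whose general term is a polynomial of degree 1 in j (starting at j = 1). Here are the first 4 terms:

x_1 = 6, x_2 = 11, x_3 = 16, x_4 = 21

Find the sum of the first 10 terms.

285

1st diffs: 5, 5, 5 (constant).
So x_j = 5j + 1.
Continuing: …, 26, 31, 36, 41, …, x_{10} = 51.
Summing j = 1..10 (10 terms) gives 285.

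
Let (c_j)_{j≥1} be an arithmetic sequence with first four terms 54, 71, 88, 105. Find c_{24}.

445

Common difference d = 17.
c_j = 54 + (j - 1)·17.
c_{24} = 54 + 23·17 = 445.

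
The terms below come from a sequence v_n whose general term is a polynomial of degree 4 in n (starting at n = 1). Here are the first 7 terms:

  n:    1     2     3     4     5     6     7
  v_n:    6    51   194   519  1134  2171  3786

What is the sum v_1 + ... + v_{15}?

236137

1st diffs: 45, 143, 325, 615, 1037, 1615.
2nd diffs: 98, 182, 290, 422, 578.
3rd diffs: 84, 108, 132, 156.
4th diffs: 24, 24, 24 (constant).
So v_n = n^4 + 4n^3 + 2n - 1.
Continuing: …, 6159, 9494, 14019, 19986, …, v_{15} = 64154.
Summing n = 1..15 (15 terms) gives 236137.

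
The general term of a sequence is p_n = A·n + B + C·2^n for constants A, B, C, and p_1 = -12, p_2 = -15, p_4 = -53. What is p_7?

-486

At n = 1, 2, 4: A + B + 2C = -12; 2A + B + 4C = -15; 4A + B + 16C = -53.
Subtracting the first from the second: A + 2C = -3.
Subtracting the second from the third: 2A + 12C = -38.
Solving: C = -4, A = 5, then B = -9.
Therefore p_7 = 35 + (-9) + (-4)·128 = -486.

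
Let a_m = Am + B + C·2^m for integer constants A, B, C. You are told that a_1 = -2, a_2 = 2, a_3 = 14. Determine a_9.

At m = 1, 2, 3: A + B + 2C = -2; 2A + B + 4C = 2; 3A + B + 8C = 14.
Subtracting the first from the second: A + 2C = 4.
Subtracting the second from the third: A + 4C = 12.
Solving: C = 4, A = -4, then B = -6.
Hence a_9 = -4·9 + (-6) + 4·512 = 2006.

2006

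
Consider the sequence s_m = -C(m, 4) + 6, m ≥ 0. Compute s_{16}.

-1814

C(16, 4) = 1820, so s_{16} = -1814.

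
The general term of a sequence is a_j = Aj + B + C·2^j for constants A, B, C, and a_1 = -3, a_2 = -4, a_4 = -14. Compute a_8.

-250

Write the equations: A + B + 2C = -3; 2A + B + 4C = -4; 4A + B + 16C = -14.
Subtracting the first from the second: A + 2C = -1.
Subtracting the second from the third: 2A + 12C = -10.
Solving: C = -1, A = 1, then B = -2.
So a_j = 1·j + (-2) + (-1)·2^j; at j=8 this is -250.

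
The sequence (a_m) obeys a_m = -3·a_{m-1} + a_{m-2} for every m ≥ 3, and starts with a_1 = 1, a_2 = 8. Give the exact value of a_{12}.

a_3 = -23;  a_4 = 77;  a_5 = -254;  a_6 = 839;  a_7 = -2771;  a_8 = 9152;  a_9 = -30227;  a_{10} = 99833;  a_{11} = -329726;  a_{12} = 1089011.

1089011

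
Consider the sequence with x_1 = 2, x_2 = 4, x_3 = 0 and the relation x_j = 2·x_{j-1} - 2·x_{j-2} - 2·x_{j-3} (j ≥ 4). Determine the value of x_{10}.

Iterate the recurrence:
x_4 = -12; x_5 = -32; x_6 = -40; x_7 = 8; x_8 = 160; x_9 = 384; x_{10} = 432.

432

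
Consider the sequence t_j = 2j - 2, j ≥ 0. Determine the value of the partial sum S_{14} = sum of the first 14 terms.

Over j = 0..13: Σj = 91.
Total = (2)·91 + (-2)·14 = 154.

154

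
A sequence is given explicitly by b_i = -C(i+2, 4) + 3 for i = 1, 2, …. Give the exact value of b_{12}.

-998

C(14, 4) = 1001, so b_{12} = -998.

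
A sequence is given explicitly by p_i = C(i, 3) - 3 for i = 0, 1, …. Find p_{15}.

C(15, 3) = 455, so p_{15} = 452.

452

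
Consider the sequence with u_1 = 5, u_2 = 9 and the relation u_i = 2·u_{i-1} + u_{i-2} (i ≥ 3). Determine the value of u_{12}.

63559

Applying the relation repeatedly:
u_3 = 23; u_4 = 55; u_5 = 133; u_6 = 321; u_7 = 775; u_8 = 1871; u_9 = 4517; u_{10} = 10905; u_{11} = 26327; u_{12} = 63559.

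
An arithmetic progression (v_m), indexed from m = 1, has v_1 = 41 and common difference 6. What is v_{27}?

197

v_m = 41 + (m - 1)·6.
v_{27} = 41 + 26·6 = 197.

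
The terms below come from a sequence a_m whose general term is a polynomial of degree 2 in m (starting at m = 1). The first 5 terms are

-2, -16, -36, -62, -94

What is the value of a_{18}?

1st diffs: -14, -20, -26, -32.
2nd diffs: -6, -6, -6 (constant).
Newton forward-difference form: a_m = -2 + (-14)·C(m-1,1) + (-6)·C(m-1,2).
At m = 18: m-1 = 17, so a_{18} = -2 - 238 - 816 = -1056.

-1056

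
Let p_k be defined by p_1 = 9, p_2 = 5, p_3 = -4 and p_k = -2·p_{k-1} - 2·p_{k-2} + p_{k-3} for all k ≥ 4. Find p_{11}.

-329

p_4 = 7;  p_5 = -1;  p_6 = -16;  p_7 = 41;  p_8 = -51;  p_9 = 4;  p_{10} = 135;  p_{11} = -329.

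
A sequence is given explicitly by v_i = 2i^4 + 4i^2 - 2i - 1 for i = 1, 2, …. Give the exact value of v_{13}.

v_{13} = 2·13^4 + 4·13^2 - 2·13 - 1 = 57771.

57771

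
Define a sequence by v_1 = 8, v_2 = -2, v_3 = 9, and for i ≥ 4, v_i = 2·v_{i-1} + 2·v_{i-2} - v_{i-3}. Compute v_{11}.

Compute successive terms:
v_4 = 6;  v_5 = 32;  v_6 = 67;  v_7 = 192;  v_8 = 486;  v_9 = 1289;  v_{10} = 3358;  v_{11} = 8808.

8808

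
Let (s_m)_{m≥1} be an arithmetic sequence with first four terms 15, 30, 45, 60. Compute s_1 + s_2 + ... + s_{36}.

Common difference d = 15.
s_m = 15 + (m - 1)·15.
s_{36} = 540; S = 36·(15 + 540)/2 = 9990.

9990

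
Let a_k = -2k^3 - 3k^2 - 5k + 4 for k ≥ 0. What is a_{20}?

a_{20} = -2·20^3 - 3·20^2 - 5·20 + 4 = -17296.

-17296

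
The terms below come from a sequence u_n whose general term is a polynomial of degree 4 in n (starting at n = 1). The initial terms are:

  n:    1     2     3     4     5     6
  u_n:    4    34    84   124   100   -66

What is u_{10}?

-4550

1st diffs: 30, 50, 40, -24, -166.
2nd diffs: 20, -10, -64, -142.
3rd diffs: -30, -54, -78.
4th diffs: -24, -24 (constant).
Newton forward-difference form: u_n = 4 + 30·C(n-1,1) + 20·C(n-1,2) + (-30)·C(n-1,3) + (-24)·C(n-1,4).
At n = 10: n-1 = 9, so u_{10} = 4 + 270 + 720 - 2520 - 3024 = -4550.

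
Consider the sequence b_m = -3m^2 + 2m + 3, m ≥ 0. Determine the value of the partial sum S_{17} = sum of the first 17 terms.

-4165

Over m = 0..16: Σm = 136, Σm² = 1496.
Total = (-3)·1496 + (2)·136 + (3)·17 = -4165.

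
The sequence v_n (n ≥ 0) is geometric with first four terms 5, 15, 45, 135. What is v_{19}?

5811307335

Common ratio r = 3.
v_n = 5·3^(n-0).
v_{19} = 5·3^19 = 5811307335.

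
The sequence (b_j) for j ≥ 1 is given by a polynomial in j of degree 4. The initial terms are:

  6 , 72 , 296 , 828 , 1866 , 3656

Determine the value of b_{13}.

1st diffs: 66, 224, 532, 1038, 1790.
2nd diffs: 158, 308, 506, 752.
3rd diffs: 150, 198, 246.
4th diffs: 48, 48 (constant).
Newton forward-difference form: b_j = 6 + 66·C(j-1,1) + 158·C(j-1,2) + 150·C(j-1,3) + 48·C(j-1,4).
At j = 13: j-1 = 12, so b_{13} = 6 + 792 + 10428 + 33000 + 23760 = 67986.

67986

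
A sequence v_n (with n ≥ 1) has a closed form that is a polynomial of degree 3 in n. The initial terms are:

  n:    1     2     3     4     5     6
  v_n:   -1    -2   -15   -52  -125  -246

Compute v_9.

1st diffs: -1, -13, -37, -73, -121.
2nd diffs: -12, -24, -36, -48.
3rd diffs: -12, -12, -12 (constant).
Newton forward-difference form: v_n = -1 + (-1)·C(n-1,1) + (-12)·C(n-1,2) + (-12)·C(n-1,3).
At n = 9: n-1 = 8, so v_9 = -1 - 8 - 336 - 672 = -1017.

-1017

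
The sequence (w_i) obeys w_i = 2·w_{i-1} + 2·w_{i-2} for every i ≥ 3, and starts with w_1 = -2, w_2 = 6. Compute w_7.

Applying the relation repeatedly:
w_3 = 8, w_4 = 28, w_5 = 72, w_6 = 200, w_7 = 544.

544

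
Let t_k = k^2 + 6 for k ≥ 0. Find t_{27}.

t_{27} = 1·27^2 + 6 = 735.

735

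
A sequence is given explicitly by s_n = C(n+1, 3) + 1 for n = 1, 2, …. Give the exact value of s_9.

C(10, 3) = 120, so s_9 = 121.

121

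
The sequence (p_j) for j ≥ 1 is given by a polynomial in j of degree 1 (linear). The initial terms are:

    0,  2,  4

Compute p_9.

16

1st diffs: 2, 2 (constant).
So p_j = 2j - 2.
Evaluating at j = 9 gives p_9 = 16.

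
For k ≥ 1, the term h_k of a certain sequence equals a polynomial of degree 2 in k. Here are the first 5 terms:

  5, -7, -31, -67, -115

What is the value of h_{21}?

1st diffs: -12, -24, -36, -48.
2nd diffs: -12, -12, -12 (constant).
So h_k = -6k^2 + 6k + 5.
Evaluating at k = 21 gives h_{21} = -2515.

-2515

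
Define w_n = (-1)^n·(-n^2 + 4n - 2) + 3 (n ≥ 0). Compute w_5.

(-1)^5 = -1; -n^2 + 4n - 2 at n=5 is -7; so w_5 = 10.

10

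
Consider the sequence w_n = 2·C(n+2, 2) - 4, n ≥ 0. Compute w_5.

C(7, 2) = 21, so w_5 = 38.

38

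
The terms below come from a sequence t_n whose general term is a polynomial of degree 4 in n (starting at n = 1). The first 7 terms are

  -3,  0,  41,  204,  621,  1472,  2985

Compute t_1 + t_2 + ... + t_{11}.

1st diffs: 3, 41, 163, 417, 851, 1513.
2nd diffs: 38, 122, 254, 434, 662.
3rd diffs: 84, 132, 180, 228.
4th diffs: 48, 48, 48 (constant).
Newton forward-difference form: t_n = -3 + 3·C(n-1,1) + 38·C(n-1,2) + 84·C(n-1,3) + 48·C(n-1,4).
Continuing: 5436, 9149, 14496, 21897.
Summing n = 1..11 (11 terms) gives 56298.

56298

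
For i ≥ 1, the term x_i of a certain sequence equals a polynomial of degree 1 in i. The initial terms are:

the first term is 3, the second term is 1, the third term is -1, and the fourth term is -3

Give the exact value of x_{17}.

1st diffs: -2, -2, -2 (constant).
So x_i = -2i + 5.
Evaluating at i = 17 gives x_{17} = -29.

-29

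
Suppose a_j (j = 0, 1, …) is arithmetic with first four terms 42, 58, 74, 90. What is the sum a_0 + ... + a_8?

Common difference d = 16.
a_j = 42 + (j - 0)·16.
a_8 = 170; S = 9·(42 + 170)/2 = 954.

954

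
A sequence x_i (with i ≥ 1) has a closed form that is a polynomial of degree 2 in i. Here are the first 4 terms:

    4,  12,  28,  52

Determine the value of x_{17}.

1092

1st diffs: 8, 16, 24.
2nd diffs: 8, 8 (constant).
Newton forward-difference form: x_i = 4 + 8·C(i-1,1) + 8·C(i-1,2).
At i = 17: i-1 = 16, so x_{17} = 4 + 128 + 960 = 1092.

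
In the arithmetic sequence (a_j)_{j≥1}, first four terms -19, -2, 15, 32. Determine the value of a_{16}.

236

Common difference d = 17.
a_j = -19 + (j - 1)·17.
a_{16} = -19 + 15·17 = 236.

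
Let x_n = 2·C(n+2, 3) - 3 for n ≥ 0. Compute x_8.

237

C(10, 3) = 120, so x_8 = 237.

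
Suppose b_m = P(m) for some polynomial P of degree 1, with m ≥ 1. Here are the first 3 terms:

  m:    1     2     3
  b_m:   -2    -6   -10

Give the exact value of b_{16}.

1st diffs: -4, -4 (constant).
So b_m = -4m + 2.
Evaluating at m = 16 gives b_{16} = -62.

-62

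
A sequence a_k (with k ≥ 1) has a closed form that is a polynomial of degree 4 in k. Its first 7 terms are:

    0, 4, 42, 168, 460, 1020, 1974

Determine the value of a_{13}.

26052

1st diffs: 4, 38, 126, 292, 560, 954.
2nd diffs: 34, 88, 166, 268, 394.
3rd diffs: 54, 78, 102, 126.
4th diffs: 24, 24, 24 (constant).
Newton forward-difference form: a_k = 4·C(k-1,1) + 34·C(k-1,2) + 54·C(k-1,3) + 24·C(k-1,4).
At k = 13: k-1 = 12, so a_{13} = 48 + 2244 + 11880 + 11880 = 26052.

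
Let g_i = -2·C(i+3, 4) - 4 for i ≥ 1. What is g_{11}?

-2006

C(14, 4) = 1001, so g_{11} = -2006.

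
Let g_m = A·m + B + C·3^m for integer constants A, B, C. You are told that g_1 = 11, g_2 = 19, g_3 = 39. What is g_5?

259

The three given values yield: A + B + 3C = 11; 2A + B + 9C = 19; 3A + B + 27C = 39.
Subtracting the first from the second: A + 6C = 8.
Subtracting the second from the third: A + 18C = 20.
Solving: C = 1, A = 2, then B = 6.
Therefore g_5 = 10 + 6 + 1·243 = 259.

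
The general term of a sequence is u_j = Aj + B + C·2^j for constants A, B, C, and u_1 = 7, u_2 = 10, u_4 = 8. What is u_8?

The three given values yield: A + B + 2C = 7; 2A + B + 4C = 10; 4A + B + 16C = 8.
Subtracting the first from the second: A + 2C = 3.
Subtracting the second from the third: 2A + 12C = -2.
Solving: C = -1, A = 5, then B = 4.
Therefore u_8 = 40 + 4 + (-1)·256 = -212.

-212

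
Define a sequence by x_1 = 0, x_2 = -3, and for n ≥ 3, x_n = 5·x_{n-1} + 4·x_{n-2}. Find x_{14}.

-3152459463

x_3 = -15; x_4 = -87; x_5 = -495; …; x_{11} = -17008575; x_{12} = -96975447; x_{13} = -552911535; x_{14} = -3152459463.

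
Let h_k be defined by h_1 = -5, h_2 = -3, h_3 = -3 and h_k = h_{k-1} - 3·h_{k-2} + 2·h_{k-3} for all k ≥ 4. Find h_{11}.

Compute successive terms:
h_4 = -4; h_5 = -1; h_6 = 5; h_7 = 0; h_8 = -17; h_9 = -7; h_{10} = 44; h_{11} = 31.

31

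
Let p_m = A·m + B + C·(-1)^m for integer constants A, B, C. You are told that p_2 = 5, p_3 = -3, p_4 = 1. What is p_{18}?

The three given values yield: 2A + B + C = 5; 3A + B - C = -3; 4A + B + C = 1.
Subtracting the first from the second: A - 2C = -8.
Subtracting the second from the third: A + 2C = 4.
Solving: C = 3, A = -2, then B = 6.
Hence p_{18} = -2·18 + 6 + 3·1 = -27.

-27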